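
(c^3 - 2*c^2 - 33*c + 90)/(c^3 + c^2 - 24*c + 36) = (c - 5)/(c - 2)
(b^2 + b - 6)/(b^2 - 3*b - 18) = (b - 2)/(b - 6)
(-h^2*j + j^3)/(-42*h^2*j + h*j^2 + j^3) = (-h^2 + j^2)/(-42*h^2 + h*j + j^2)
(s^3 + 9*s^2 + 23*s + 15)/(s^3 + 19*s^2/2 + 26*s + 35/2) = 2*(s + 3)/(2*s + 7)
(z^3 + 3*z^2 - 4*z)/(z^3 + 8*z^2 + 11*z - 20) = z/(z + 5)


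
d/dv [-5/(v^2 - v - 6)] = 5*(2*v - 1)/(-v^2 + v + 6)^2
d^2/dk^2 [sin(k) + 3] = -sin(k)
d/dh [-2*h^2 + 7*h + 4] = 7 - 4*h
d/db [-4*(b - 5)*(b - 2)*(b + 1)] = -12*b^2 + 48*b - 12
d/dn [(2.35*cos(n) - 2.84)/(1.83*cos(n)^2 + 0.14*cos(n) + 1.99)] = (4.3005*cos(n)^2 - 10.3944*cos(n) - 5.0741)*sin(n)/(3.3489*cos(n)^4 + 0.5124*cos(n)^3 + 7.303*cos(n)^2 + 0.5572*cos(n) + 3.9601)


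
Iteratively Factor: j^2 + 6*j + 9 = (j + 3)*(j + 3)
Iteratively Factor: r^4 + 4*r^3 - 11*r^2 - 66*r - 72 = (r + 3)*(r^3 + r^2 - 14*r - 24) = (r + 2)*(r + 3)*(r^2 - r - 12) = (r - 4)*(r + 2)*(r + 3)*(r + 3)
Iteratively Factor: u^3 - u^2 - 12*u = (u + 3)*(u^2 - 4*u) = u*(u + 3)*(u - 4)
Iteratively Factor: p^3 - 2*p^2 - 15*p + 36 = (p + 4)*(p^2 - 6*p + 9) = (p - 3)*(p + 4)*(p - 3)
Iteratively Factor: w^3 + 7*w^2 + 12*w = (w + 3)*(w^2 + 4*w) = w*(w + 3)*(w + 4)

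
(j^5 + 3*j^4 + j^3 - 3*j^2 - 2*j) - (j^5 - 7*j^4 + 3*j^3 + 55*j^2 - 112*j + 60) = 10*j^4 - 2*j^3 - 58*j^2 + 110*j - 60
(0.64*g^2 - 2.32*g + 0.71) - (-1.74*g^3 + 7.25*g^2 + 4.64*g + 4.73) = 1.74*g^3 - 6.61*g^2 - 6.96*g - 4.02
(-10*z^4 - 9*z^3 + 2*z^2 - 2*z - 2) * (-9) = 90*z^4 + 81*z^3 - 18*z^2 + 18*z + 18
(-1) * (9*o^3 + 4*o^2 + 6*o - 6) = -9*o^3 - 4*o^2 - 6*o + 6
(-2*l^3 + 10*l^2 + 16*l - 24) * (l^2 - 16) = -2*l^5 + 10*l^4 + 48*l^3 - 184*l^2 - 256*l + 384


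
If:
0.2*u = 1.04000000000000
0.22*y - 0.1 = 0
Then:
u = 5.20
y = 0.45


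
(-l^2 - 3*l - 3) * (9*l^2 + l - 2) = -9*l^4 - 28*l^3 - 28*l^2 + 3*l + 6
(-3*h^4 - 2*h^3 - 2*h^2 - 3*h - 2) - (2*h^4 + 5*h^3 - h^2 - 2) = -5*h^4 - 7*h^3 - h^2 - 3*h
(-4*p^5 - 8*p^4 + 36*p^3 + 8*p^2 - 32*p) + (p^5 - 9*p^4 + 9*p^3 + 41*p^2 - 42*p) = -3*p^5 - 17*p^4 + 45*p^3 + 49*p^2 - 74*p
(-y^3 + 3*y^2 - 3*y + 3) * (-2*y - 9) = 2*y^4 + 3*y^3 - 21*y^2 + 21*y - 27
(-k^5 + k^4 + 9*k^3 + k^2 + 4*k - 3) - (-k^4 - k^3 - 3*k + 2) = -k^5 + 2*k^4 + 10*k^3 + k^2 + 7*k - 5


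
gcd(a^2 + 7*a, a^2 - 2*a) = a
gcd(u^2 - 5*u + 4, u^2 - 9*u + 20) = u - 4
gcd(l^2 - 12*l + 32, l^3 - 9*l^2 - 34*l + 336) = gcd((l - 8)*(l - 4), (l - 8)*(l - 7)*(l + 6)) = l - 8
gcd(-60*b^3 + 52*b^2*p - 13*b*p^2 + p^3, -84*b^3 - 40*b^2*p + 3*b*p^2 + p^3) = -6*b + p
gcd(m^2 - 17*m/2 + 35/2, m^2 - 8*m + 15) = m - 5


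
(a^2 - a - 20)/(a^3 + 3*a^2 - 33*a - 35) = (a + 4)/(a^2 + 8*a + 7)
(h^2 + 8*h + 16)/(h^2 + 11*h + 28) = (h + 4)/(h + 7)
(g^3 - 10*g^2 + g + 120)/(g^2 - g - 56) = (g^2 - 2*g - 15)/(g + 7)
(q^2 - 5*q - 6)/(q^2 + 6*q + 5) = (q - 6)/(q + 5)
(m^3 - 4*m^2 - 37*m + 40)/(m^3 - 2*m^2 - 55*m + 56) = (m + 5)/(m + 7)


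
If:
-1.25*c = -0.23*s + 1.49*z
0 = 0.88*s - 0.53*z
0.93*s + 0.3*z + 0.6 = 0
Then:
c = 0.75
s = -0.42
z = -0.70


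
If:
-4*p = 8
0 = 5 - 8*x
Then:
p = -2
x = 5/8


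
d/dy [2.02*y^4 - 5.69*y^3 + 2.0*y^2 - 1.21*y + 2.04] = 8.08*y^3 - 17.07*y^2 + 4.0*y - 1.21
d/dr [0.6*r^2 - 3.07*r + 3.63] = 1.2*r - 3.07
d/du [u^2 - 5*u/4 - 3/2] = 2*u - 5/4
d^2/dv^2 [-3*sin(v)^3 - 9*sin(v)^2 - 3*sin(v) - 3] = 27*sin(v)^3 + 36*sin(v)^2 - 15*sin(v) - 18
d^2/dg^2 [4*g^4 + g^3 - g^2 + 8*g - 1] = 48*g^2 + 6*g - 2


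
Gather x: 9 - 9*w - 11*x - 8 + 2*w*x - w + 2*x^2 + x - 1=-10*w + 2*x^2 + x*(2*w - 10)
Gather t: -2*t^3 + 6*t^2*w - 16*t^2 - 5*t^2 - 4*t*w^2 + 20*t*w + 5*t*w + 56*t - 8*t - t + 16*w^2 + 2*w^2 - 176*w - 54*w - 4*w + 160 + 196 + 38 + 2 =-2*t^3 + t^2*(6*w - 21) + t*(-4*w^2 + 25*w + 47) + 18*w^2 - 234*w + 396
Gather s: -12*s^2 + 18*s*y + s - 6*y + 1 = -12*s^2 + s*(18*y + 1) - 6*y + 1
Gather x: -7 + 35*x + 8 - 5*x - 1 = 30*x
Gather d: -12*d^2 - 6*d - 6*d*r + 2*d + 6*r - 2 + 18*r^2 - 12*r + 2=-12*d^2 + d*(-6*r - 4) + 18*r^2 - 6*r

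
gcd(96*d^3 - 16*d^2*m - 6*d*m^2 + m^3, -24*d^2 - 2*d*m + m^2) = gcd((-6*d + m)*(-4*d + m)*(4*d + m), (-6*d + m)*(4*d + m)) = 24*d^2 + 2*d*m - m^2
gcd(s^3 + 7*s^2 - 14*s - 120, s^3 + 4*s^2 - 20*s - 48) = s^2 + 2*s - 24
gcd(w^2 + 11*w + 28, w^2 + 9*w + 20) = w + 4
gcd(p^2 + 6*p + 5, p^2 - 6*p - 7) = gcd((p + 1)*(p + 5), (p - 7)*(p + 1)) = p + 1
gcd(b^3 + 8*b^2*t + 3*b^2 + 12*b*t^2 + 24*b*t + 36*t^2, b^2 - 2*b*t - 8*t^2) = b + 2*t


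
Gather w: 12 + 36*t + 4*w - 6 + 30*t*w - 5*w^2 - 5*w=36*t - 5*w^2 + w*(30*t - 1) + 6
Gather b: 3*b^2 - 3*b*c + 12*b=3*b^2 + b*(12 - 3*c)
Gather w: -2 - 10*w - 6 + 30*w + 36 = 20*w + 28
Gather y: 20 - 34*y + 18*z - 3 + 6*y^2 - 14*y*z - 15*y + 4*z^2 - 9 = 6*y^2 + y*(-14*z - 49) + 4*z^2 + 18*z + 8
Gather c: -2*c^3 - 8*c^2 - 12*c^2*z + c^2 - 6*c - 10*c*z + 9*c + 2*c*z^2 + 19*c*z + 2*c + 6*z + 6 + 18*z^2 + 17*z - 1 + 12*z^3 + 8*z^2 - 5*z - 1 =-2*c^3 + c^2*(-12*z - 7) + c*(2*z^2 + 9*z + 5) + 12*z^3 + 26*z^2 + 18*z + 4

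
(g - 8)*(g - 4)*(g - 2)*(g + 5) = g^4 - 9*g^3 - 14*g^2 + 216*g - 320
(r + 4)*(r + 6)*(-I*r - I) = -I*r^3 - 11*I*r^2 - 34*I*r - 24*I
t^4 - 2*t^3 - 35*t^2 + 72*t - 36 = (t - 6)*(t - 1)^2*(t + 6)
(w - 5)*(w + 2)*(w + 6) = w^3 + 3*w^2 - 28*w - 60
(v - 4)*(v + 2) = v^2 - 2*v - 8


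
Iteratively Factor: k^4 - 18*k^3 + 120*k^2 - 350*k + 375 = (k - 3)*(k^3 - 15*k^2 + 75*k - 125) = (k - 5)*(k - 3)*(k^2 - 10*k + 25) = (k - 5)^2*(k - 3)*(k - 5)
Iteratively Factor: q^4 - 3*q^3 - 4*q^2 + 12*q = (q - 3)*(q^3 - 4*q) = q*(q - 3)*(q^2 - 4) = q*(q - 3)*(q + 2)*(q - 2)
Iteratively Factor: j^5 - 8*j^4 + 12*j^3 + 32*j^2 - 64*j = (j)*(j^4 - 8*j^3 + 12*j^2 + 32*j - 64) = j*(j - 4)*(j^3 - 4*j^2 - 4*j + 16) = j*(j - 4)*(j - 2)*(j^2 - 2*j - 8) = j*(j - 4)^2*(j - 2)*(j + 2)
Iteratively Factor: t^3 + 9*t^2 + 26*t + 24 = (t + 4)*(t^2 + 5*t + 6) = (t + 3)*(t + 4)*(t + 2)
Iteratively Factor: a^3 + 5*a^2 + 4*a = (a + 4)*(a^2 + a) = a*(a + 4)*(a + 1)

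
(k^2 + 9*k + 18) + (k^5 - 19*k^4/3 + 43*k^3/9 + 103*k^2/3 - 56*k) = k^5 - 19*k^4/3 + 43*k^3/9 + 106*k^2/3 - 47*k + 18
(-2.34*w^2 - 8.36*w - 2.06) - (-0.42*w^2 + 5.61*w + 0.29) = -1.92*w^2 - 13.97*w - 2.35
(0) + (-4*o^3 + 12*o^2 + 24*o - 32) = -4*o^3 + 12*o^2 + 24*o - 32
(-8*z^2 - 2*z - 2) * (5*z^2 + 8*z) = -40*z^4 - 74*z^3 - 26*z^2 - 16*z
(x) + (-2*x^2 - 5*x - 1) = -2*x^2 - 4*x - 1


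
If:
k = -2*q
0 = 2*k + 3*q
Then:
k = 0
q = 0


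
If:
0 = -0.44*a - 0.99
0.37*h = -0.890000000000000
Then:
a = -2.25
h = -2.41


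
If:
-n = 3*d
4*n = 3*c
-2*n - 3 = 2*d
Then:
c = -3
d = 3/4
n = -9/4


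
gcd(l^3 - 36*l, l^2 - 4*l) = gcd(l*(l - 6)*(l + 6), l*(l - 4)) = l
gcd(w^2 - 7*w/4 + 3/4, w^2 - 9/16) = w - 3/4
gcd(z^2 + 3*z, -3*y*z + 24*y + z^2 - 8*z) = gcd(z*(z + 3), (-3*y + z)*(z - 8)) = 1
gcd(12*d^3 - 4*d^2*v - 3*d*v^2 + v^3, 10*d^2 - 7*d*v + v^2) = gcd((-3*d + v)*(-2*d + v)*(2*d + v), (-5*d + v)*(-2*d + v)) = -2*d + v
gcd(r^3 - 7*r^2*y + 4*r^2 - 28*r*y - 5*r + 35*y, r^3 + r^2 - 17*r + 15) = r^2 + 4*r - 5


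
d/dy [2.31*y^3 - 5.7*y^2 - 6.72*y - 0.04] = 6.93*y^2 - 11.4*y - 6.72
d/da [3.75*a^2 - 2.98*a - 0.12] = 7.5*a - 2.98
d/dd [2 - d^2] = -2*d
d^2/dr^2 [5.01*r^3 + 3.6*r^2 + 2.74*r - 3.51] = 30.06*r + 7.2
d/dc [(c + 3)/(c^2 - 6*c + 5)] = (c^2 - 6*c - 2*(c - 3)*(c + 3) + 5)/(c^2 - 6*c + 5)^2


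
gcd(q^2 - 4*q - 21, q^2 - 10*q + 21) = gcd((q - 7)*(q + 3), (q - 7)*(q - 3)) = q - 7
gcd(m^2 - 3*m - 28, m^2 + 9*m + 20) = m + 4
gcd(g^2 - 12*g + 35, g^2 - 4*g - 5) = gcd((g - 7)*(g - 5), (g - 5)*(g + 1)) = g - 5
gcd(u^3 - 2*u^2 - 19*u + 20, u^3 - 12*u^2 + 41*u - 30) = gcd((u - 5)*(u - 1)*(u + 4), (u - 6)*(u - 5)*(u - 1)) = u^2 - 6*u + 5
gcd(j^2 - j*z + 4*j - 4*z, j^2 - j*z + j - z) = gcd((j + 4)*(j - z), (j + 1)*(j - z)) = -j + z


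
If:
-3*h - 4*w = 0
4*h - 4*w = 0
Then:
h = 0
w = 0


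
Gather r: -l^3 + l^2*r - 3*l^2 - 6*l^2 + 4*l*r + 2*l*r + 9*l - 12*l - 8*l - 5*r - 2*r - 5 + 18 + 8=-l^3 - 9*l^2 - 11*l + r*(l^2 + 6*l - 7) + 21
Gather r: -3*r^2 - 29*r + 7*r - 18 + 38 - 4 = -3*r^2 - 22*r + 16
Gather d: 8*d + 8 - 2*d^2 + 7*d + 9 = -2*d^2 + 15*d + 17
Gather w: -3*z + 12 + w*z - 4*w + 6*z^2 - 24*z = w*(z - 4) + 6*z^2 - 27*z + 12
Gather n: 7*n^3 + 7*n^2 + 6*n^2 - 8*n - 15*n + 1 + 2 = 7*n^3 + 13*n^2 - 23*n + 3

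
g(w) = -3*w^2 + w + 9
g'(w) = 1 - 6*w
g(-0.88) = 5.80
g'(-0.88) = 6.28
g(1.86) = 0.48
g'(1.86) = -10.16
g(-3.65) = -34.62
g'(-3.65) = 22.90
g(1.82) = 0.88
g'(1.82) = -9.92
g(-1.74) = -1.82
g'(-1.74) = 11.44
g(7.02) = -131.82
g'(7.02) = -41.12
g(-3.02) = -21.38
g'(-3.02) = 19.12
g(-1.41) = 1.63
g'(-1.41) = 9.46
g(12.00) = -411.00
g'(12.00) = -71.00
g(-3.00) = -21.00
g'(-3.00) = 19.00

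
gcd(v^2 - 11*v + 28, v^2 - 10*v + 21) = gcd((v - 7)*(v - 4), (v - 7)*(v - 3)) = v - 7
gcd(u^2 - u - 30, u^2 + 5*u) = u + 5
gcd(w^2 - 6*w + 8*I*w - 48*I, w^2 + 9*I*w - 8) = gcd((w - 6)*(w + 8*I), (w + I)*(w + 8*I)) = w + 8*I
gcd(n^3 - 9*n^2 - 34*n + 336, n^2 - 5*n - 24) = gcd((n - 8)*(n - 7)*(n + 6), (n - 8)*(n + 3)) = n - 8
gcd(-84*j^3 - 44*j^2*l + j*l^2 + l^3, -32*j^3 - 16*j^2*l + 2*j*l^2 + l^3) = 2*j + l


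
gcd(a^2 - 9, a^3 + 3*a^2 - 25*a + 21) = a - 3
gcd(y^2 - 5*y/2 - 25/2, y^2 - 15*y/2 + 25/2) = y - 5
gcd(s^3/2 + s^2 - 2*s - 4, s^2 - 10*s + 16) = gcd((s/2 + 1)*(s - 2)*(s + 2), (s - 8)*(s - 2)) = s - 2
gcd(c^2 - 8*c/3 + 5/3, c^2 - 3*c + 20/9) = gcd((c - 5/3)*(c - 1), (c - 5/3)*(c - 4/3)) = c - 5/3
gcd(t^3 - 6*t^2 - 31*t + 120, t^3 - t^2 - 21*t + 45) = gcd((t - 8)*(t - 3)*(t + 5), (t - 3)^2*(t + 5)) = t^2 + 2*t - 15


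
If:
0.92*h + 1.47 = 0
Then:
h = -1.60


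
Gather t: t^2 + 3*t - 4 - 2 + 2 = t^2 + 3*t - 4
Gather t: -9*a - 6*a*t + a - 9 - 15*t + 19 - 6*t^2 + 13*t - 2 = -8*a - 6*t^2 + t*(-6*a - 2) + 8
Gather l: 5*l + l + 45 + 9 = 6*l + 54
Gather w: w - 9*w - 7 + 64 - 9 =48 - 8*w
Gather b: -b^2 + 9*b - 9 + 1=-b^2 + 9*b - 8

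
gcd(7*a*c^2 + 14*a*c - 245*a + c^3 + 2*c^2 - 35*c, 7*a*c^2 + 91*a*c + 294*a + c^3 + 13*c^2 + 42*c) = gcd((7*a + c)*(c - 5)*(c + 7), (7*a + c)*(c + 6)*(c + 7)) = 7*a*c + 49*a + c^2 + 7*c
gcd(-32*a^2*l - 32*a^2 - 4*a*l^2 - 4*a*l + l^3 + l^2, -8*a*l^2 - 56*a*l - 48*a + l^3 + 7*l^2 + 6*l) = 8*a*l + 8*a - l^2 - l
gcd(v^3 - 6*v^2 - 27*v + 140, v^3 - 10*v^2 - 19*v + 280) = v^2 - 2*v - 35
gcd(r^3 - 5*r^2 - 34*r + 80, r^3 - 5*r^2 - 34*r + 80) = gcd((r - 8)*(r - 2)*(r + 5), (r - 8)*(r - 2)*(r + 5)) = r^3 - 5*r^2 - 34*r + 80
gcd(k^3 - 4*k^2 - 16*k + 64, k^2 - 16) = k^2 - 16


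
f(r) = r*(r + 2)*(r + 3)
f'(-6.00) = 54.00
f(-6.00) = -72.00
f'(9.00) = 339.00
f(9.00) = 1188.00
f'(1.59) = 29.48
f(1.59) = 26.20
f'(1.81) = 33.93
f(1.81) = 33.17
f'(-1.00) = -1.00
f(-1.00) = -2.00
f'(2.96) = 61.88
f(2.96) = 87.50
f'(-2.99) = 2.92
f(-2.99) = 0.03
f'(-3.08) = 3.66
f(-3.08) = -0.27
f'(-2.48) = -0.35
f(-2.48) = 0.62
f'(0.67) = 14.05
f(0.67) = 6.57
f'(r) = r*(r + 2) + r*(r + 3) + (r + 2)*(r + 3) = 3*r^2 + 10*r + 6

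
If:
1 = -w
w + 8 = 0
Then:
No Solution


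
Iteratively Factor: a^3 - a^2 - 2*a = (a - 2)*(a^2 + a) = a*(a - 2)*(a + 1)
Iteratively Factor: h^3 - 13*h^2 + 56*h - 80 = (h - 4)*(h^2 - 9*h + 20) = (h - 5)*(h - 4)*(h - 4)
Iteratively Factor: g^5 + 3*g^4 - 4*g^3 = (g - 1)*(g^4 + 4*g^3) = g*(g - 1)*(g^3 + 4*g^2) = g^2*(g - 1)*(g^2 + 4*g) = g^2*(g - 1)*(g + 4)*(g)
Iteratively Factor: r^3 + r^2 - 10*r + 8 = (r + 4)*(r^2 - 3*r + 2) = (r - 2)*(r + 4)*(r - 1)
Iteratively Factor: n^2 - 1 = (n + 1)*(n - 1)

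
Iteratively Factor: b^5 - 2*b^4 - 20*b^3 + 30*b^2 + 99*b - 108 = (b - 4)*(b^4 + 2*b^3 - 12*b^2 - 18*b + 27) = (b - 4)*(b - 3)*(b^3 + 5*b^2 + 3*b - 9) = (b - 4)*(b - 3)*(b + 3)*(b^2 + 2*b - 3) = (b - 4)*(b - 3)*(b + 3)^2*(b - 1)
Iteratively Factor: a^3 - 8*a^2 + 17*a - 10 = (a - 1)*(a^2 - 7*a + 10) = (a - 2)*(a - 1)*(a - 5)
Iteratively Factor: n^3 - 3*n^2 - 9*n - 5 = (n - 5)*(n^2 + 2*n + 1) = (n - 5)*(n + 1)*(n + 1)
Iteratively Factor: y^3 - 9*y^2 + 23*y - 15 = (y - 1)*(y^2 - 8*y + 15) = (y - 3)*(y - 1)*(y - 5)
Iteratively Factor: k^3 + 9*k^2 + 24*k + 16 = (k + 4)*(k^2 + 5*k + 4) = (k + 1)*(k + 4)*(k + 4)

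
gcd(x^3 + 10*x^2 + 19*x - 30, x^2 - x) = x - 1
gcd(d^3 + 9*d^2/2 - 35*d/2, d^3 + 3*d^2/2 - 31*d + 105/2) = d^2 + 9*d/2 - 35/2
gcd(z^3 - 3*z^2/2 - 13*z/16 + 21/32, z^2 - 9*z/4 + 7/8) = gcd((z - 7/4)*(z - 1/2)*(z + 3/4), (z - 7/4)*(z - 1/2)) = z^2 - 9*z/4 + 7/8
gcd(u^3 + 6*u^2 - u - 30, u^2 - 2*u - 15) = u + 3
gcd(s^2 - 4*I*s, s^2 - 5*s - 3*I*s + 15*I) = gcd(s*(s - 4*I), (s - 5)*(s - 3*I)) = 1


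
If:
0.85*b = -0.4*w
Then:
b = -0.470588235294118*w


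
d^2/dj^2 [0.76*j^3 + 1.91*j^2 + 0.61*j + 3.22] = 4.56*j + 3.82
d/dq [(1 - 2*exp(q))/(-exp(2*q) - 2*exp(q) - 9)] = 2*(-exp(2*q) + exp(q) + 10)*exp(q)/(exp(4*q) + 4*exp(3*q) + 22*exp(2*q) + 36*exp(q) + 81)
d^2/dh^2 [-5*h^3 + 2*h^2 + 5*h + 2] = 4 - 30*h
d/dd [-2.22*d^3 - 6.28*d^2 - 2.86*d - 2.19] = -6.66*d^2 - 12.56*d - 2.86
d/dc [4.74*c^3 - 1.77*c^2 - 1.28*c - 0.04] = 14.22*c^2 - 3.54*c - 1.28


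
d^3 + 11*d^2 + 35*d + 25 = (d + 1)*(d + 5)^2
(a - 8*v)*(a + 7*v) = a^2 - a*v - 56*v^2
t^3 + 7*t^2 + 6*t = t*(t + 1)*(t + 6)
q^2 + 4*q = q*(q + 4)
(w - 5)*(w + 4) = w^2 - w - 20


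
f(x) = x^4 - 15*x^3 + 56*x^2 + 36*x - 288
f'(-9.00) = -7533.00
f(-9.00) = 21420.00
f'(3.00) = 75.00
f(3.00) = 0.00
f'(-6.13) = -3262.91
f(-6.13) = 6462.85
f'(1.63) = 116.32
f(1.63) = -138.44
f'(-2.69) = -668.76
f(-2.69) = 364.72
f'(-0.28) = 1.02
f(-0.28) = -293.35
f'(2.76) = 86.43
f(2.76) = -19.40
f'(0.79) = 98.37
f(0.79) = -231.62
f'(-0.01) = 34.88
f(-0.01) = -288.35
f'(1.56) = 116.39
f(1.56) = -146.58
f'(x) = 4*x^3 - 45*x^2 + 112*x + 36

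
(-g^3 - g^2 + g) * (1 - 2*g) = 2*g^4 + g^3 - 3*g^2 + g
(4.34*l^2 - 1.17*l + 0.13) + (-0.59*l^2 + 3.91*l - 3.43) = 3.75*l^2 + 2.74*l - 3.3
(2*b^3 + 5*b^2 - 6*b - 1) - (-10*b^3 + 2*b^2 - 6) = 12*b^3 + 3*b^2 - 6*b + 5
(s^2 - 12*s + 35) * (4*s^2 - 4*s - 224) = 4*s^4 - 52*s^3 - 36*s^2 + 2548*s - 7840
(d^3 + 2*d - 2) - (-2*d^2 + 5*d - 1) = d^3 + 2*d^2 - 3*d - 1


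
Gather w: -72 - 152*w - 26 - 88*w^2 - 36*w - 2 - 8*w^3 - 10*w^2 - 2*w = -8*w^3 - 98*w^2 - 190*w - 100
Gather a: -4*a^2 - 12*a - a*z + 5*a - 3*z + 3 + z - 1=-4*a^2 + a*(-z - 7) - 2*z + 2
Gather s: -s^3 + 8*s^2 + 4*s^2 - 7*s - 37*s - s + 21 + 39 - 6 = -s^3 + 12*s^2 - 45*s + 54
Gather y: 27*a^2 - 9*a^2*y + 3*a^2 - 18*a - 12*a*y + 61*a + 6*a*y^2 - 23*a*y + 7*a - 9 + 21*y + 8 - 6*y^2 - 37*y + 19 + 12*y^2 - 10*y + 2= 30*a^2 + 50*a + y^2*(6*a + 6) + y*(-9*a^2 - 35*a - 26) + 20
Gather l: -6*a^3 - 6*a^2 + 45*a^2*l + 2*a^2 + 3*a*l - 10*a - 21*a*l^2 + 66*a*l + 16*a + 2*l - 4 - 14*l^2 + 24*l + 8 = -6*a^3 - 4*a^2 + 6*a + l^2*(-21*a - 14) + l*(45*a^2 + 69*a + 26) + 4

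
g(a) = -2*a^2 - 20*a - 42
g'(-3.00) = -8.00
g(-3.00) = 0.00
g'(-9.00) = 16.00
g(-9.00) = -24.00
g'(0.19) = -20.76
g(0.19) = -45.87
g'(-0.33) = -18.68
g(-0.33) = -35.62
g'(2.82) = -31.28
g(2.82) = -114.30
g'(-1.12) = -15.52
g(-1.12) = -22.11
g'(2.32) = -29.28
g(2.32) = -99.16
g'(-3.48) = -6.08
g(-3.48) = 3.38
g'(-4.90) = -0.40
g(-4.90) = 7.98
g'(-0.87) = -16.52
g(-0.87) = -26.11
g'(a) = -4*a - 20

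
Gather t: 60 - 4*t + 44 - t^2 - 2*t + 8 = -t^2 - 6*t + 112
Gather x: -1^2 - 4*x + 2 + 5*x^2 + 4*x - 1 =5*x^2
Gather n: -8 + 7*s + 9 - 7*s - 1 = 0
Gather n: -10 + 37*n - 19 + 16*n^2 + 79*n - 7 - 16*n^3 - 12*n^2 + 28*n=-16*n^3 + 4*n^2 + 144*n - 36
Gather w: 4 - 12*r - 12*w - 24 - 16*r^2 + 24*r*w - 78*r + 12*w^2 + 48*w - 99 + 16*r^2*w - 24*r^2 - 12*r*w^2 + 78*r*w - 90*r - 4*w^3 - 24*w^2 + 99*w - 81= -40*r^2 - 180*r - 4*w^3 + w^2*(-12*r - 12) + w*(16*r^2 + 102*r + 135) - 200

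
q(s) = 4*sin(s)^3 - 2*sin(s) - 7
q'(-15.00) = -2.34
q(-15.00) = -6.80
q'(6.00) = -1.02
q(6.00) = -6.53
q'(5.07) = 2.99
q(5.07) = -8.41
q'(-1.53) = 0.41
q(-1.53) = -8.99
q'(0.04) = -1.98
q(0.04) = -7.08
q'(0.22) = -1.39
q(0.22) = -7.39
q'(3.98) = -3.10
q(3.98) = -7.16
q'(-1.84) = -2.43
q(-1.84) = -8.66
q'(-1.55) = 0.21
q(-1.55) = -9.00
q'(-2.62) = -0.85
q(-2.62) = -6.50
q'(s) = 12*sin(s)^2*cos(s) - 2*cos(s) = 2*(6*sin(s)^2 - 1)*cos(s)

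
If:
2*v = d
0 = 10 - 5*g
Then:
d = 2*v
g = 2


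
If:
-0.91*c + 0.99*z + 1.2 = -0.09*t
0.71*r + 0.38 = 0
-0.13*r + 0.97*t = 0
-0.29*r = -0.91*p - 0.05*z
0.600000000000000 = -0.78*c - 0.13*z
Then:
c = -0.49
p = -0.08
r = -0.54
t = -0.07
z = -1.66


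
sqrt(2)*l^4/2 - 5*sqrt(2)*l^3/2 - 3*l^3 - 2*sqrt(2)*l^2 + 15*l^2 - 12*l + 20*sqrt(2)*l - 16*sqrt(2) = (l - 4)*(l - 1)*(l - 4*sqrt(2))*(sqrt(2)*l/2 + 1)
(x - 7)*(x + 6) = x^2 - x - 42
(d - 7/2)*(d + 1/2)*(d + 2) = d^3 - d^2 - 31*d/4 - 7/2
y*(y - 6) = y^2 - 6*y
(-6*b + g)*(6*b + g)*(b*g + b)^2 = -36*b^4*g^2 - 72*b^4*g - 36*b^4 + b^2*g^4 + 2*b^2*g^3 + b^2*g^2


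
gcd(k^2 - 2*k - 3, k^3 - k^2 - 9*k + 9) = k - 3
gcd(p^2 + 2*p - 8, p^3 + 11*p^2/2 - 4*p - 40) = p + 4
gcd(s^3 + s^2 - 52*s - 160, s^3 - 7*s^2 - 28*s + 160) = s^2 - 3*s - 40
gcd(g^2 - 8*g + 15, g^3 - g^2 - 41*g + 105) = g^2 - 8*g + 15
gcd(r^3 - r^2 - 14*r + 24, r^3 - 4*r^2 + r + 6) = r^2 - 5*r + 6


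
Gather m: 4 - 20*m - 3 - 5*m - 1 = -25*m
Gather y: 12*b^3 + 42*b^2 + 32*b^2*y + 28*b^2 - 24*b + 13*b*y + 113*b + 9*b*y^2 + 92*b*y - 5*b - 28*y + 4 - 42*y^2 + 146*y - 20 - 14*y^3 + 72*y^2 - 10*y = 12*b^3 + 70*b^2 + 84*b - 14*y^3 + y^2*(9*b + 30) + y*(32*b^2 + 105*b + 108) - 16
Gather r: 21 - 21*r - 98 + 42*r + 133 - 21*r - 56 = 0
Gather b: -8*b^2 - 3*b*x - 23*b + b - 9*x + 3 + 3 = -8*b^2 + b*(-3*x - 22) - 9*x + 6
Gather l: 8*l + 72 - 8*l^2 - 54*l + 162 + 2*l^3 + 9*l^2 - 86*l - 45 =2*l^3 + l^2 - 132*l + 189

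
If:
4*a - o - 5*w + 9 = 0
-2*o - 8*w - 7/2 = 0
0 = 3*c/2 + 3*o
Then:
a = w/4 - 43/16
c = 8*w + 7/2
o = -4*w - 7/4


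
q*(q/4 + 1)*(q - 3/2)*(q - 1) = q^4/4 + 3*q^3/8 - 17*q^2/8 + 3*q/2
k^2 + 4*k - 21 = (k - 3)*(k + 7)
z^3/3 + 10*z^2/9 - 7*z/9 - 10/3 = (z/3 + 1)*(z - 5/3)*(z + 2)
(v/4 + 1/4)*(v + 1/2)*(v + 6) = v^3/4 + 15*v^2/8 + 19*v/8 + 3/4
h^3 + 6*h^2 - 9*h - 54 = (h - 3)*(h + 3)*(h + 6)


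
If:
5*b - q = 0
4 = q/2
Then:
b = 8/5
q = 8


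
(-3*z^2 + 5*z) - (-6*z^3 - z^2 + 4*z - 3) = 6*z^3 - 2*z^2 + z + 3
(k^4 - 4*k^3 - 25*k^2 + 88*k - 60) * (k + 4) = k^5 - 41*k^3 - 12*k^2 + 292*k - 240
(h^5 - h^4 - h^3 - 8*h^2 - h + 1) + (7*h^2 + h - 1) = h^5 - h^4 - h^3 - h^2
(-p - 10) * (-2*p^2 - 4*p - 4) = 2*p^3 + 24*p^2 + 44*p + 40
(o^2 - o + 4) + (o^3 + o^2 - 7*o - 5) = o^3 + 2*o^2 - 8*o - 1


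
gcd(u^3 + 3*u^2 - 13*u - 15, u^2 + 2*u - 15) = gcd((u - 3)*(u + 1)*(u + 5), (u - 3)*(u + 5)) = u^2 + 2*u - 15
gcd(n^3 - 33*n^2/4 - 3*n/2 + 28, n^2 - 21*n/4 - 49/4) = n + 7/4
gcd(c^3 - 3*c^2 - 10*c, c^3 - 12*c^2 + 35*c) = c^2 - 5*c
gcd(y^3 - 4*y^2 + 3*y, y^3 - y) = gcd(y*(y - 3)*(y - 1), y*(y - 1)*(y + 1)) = y^2 - y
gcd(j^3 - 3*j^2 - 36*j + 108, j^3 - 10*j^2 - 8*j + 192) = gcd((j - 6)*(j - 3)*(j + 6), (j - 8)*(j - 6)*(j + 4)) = j - 6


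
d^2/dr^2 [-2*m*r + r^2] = 2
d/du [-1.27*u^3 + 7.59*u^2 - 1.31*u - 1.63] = -3.81*u^2 + 15.18*u - 1.31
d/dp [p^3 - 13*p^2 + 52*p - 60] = 3*p^2 - 26*p + 52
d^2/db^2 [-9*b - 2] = 0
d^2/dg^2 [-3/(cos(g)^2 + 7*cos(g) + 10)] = 3*(4*sin(g)^4 - 11*sin(g)^2 - 385*cos(g)/4 + 21*cos(3*g)/4 - 71)/((cos(g) + 2)^3*(cos(g) + 5)^3)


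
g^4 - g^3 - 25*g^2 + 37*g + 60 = (g - 4)*(g - 3)*(g + 1)*(g + 5)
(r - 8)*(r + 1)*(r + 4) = r^3 - 3*r^2 - 36*r - 32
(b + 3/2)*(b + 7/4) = b^2 + 13*b/4 + 21/8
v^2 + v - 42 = (v - 6)*(v + 7)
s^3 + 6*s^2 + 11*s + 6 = (s + 1)*(s + 2)*(s + 3)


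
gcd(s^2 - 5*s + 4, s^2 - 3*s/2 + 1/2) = s - 1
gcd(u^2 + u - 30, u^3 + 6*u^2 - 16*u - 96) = u + 6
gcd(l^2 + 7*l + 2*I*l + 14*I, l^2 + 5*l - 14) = l + 7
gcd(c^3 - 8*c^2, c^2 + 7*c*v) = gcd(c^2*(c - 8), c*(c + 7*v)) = c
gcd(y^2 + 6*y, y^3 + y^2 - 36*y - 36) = y + 6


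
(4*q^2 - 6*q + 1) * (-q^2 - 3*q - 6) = -4*q^4 - 6*q^3 - 7*q^2 + 33*q - 6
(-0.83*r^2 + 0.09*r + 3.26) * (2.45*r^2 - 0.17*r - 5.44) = -2.0335*r^4 + 0.3616*r^3 + 12.4869*r^2 - 1.0438*r - 17.7344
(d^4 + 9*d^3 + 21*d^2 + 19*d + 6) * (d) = d^5 + 9*d^4 + 21*d^3 + 19*d^2 + 6*d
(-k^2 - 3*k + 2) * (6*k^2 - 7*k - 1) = -6*k^4 - 11*k^3 + 34*k^2 - 11*k - 2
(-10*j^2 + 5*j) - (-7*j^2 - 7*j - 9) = -3*j^2 + 12*j + 9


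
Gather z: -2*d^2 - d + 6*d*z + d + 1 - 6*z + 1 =-2*d^2 + z*(6*d - 6) + 2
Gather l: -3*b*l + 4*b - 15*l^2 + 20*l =4*b - 15*l^2 + l*(20 - 3*b)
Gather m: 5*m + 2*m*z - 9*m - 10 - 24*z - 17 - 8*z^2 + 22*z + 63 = m*(2*z - 4) - 8*z^2 - 2*z + 36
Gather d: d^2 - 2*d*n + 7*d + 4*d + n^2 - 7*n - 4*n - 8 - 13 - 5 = d^2 + d*(11 - 2*n) + n^2 - 11*n - 26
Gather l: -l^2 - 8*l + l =-l^2 - 7*l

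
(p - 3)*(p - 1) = p^2 - 4*p + 3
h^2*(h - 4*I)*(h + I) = h^4 - 3*I*h^3 + 4*h^2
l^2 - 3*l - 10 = (l - 5)*(l + 2)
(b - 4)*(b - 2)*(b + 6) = b^3 - 28*b + 48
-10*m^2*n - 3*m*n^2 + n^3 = n*(-5*m + n)*(2*m + n)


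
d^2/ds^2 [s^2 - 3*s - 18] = 2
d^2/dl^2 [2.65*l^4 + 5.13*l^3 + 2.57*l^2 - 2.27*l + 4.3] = 31.8*l^2 + 30.78*l + 5.14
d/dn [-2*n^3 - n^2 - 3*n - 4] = -6*n^2 - 2*n - 3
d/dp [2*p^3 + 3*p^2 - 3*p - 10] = 6*p^2 + 6*p - 3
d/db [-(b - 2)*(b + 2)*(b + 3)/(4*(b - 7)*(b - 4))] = (-b^4 + 22*b^3 - 55*b^2 - 192*b + 244)/(4*(b^4 - 22*b^3 + 177*b^2 - 616*b + 784))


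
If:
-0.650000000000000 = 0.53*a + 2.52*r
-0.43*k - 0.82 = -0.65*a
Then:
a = -4.75471698113208*r - 1.22641509433962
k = -7.18736287845546*r - 3.76086002632734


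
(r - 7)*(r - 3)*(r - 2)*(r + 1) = r^4 - 11*r^3 + 29*r^2 - r - 42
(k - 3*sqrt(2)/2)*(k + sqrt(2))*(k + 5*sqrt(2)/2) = k^3 + 2*sqrt(2)*k^2 - 11*k/2 - 15*sqrt(2)/2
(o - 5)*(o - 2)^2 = o^3 - 9*o^2 + 24*o - 20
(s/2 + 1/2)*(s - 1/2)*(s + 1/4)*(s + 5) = s^4/2 + 23*s^3/8 + 27*s^2/16 - s - 5/16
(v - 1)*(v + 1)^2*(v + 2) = v^4 + 3*v^3 + v^2 - 3*v - 2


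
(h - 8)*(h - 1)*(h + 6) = h^3 - 3*h^2 - 46*h + 48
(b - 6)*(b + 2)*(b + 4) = b^3 - 28*b - 48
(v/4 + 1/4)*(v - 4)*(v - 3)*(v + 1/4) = v^4/4 - 23*v^3/16 + 7*v^2/8 + 53*v/16 + 3/4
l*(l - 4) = l^2 - 4*l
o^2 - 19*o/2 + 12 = (o - 8)*(o - 3/2)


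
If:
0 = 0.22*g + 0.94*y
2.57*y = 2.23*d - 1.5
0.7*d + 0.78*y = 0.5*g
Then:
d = 0.53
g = 0.54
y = -0.13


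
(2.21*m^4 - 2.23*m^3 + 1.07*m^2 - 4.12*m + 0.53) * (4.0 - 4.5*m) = -9.945*m^5 + 18.875*m^4 - 13.735*m^3 + 22.82*m^2 - 18.865*m + 2.12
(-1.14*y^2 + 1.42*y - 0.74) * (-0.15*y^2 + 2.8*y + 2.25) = 0.171*y^4 - 3.405*y^3 + 1.522*y^2 + 1.123*y - 1.665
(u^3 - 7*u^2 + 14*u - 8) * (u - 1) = u^4 - 8*u^3 + 21*u^2 - 22*u + 8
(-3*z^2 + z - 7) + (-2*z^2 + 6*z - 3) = -5*z^2 + 7*z - 10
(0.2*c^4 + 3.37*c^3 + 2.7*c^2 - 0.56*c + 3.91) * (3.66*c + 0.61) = 0.732*c^5 + 12.4562*c^4 + 11.9377*c^3 - 0.4026*c^2 + 13.969*c + 2.3851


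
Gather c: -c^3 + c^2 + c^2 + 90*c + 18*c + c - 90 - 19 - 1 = -c^3 + 2*c^2 + 109*c - 110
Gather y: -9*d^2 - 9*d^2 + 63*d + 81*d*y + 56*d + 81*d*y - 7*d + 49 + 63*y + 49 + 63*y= -18*d^2 + 112*d + y*(162*d + 126) + 98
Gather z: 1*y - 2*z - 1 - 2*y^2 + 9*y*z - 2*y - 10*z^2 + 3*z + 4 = -2*y^2 - y - 10*z^2 + z*(9*y + 1) + 3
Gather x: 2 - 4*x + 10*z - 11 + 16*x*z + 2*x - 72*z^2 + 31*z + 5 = x*(16*z - 2) - 72*z^2 + 41*z - 4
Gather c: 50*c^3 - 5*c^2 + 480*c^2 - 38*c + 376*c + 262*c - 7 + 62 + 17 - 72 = 50*c^3 + 475*c^2 + 600*c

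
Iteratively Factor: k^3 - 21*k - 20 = (k + 4)*(k^2 - 4*k - 5) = (k - 5)*(k + 4)*(k + 1)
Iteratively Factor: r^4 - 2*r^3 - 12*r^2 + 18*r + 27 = (r - 3)*(r^3 + r^2 - 9*r - 9) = (r - 3)*(r + 1)*(r^2 - 9) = (r - 3)^2*(r + 1)*(r + 3)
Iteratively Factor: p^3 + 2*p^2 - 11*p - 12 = (p + 4)*(p^2 - 2*p - 3) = (p + 1)*(p + 4)*(p - 3)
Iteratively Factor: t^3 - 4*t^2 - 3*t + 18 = (t - 3)*(t^2 - t - 6) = (t - 3)*(t + 2)*(t - 3)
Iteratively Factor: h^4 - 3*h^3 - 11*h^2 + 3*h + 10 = (h - 5)*(h^3 + 2*h^2 - h - 2) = (h - 5)*(h - 1)*(h^2 + 3*h + 2) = (h - 5)*(h - 1)*(h + 1)*(h + 2)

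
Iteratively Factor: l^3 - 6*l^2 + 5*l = (l - 5)*(l^2 - l) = l*(l - 5)*(l - 1)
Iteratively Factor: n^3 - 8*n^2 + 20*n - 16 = (n - 2)*(n^2 - 6*n + 8) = (n - 4)*(n - 2)*(n - 2)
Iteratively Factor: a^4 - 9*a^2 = (a - 3)*(a^3 + 3*a^2) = (a - 3)*(a + 3)*(a^2) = a*(a - 3)*(a + 3)*(a)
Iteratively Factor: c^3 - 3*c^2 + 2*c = (c)*(c^2 - 3*c + 2) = c*(c - 2)*(c - 1)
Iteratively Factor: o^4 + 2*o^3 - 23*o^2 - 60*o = (o - 5)*(o^3 + 7*o^2 + 12*o) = o*(o - 5)*(o^2 + 7*o + 12) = o*(o - 5)*(o + 4)*(o + 3)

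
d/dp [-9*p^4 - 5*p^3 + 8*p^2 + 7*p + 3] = -36*p^3 - 15*p^2 + 16*p + 7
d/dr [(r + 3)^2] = 2*r + 6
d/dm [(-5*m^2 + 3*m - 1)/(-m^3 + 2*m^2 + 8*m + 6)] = (-5*m^4 + 6*m^3 - 49*m^2 - 56*m + 26)/(m^6 - 4*m^5 - 12*m^4 + 20*m^3 + 88*m^2 + 96*m + 36)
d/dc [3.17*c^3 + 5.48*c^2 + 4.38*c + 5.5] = 9.51*c^2 + 10.96*c + 4.38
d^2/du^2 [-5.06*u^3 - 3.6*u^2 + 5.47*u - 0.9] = -30.36*u - 7.2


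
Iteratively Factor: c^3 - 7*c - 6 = (c + 2)*(c^2 - 2*c - 3) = (c + 1)*(c + 2)*(c - 3)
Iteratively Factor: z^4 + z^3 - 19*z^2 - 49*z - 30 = (z - 5)*(z^3 + 6*z^2 + 11*z + 6) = (z - 5)*(z + 2)*(z^2 + 4*z + 3) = (z - 5)*(z + 2)*(z + 3)*(z + 1)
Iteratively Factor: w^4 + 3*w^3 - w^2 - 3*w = (w + 3)*(w^3 - w) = w*(w + 3)*(w^2 - 1) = w*(w - 1)*(w + 3)*(w + 1)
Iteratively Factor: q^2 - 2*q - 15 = (q + 3)*(q - 5)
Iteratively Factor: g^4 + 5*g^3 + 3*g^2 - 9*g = (g + 3)*(g^3 + 2*g^2 - 3*g) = (g - 1)*(g + 3)*(g^2 + 3*g) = g*(g - 1)*(g + 3)*(g + 3)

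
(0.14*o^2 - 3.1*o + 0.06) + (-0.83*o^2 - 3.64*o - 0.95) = -0.69*o^2 - 6.74*o - 0.89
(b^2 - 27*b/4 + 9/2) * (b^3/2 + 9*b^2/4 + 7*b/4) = b^5/2 - 9*b^4/8 - 179*b^3/16 - 27*b^2/16 + 63*b/8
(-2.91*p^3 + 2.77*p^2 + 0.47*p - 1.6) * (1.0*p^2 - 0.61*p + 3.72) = -2.91*p^5 + 4.5451*p^4 - 12.0449*p^3 + 8.4177*p^2 + 2.7244*p - 5.952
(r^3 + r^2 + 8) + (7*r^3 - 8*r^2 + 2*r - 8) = 8*r^3 - 7*r^2 + 2*r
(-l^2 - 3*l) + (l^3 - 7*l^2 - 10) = l^3 - 8*l^2 - 3*l - 10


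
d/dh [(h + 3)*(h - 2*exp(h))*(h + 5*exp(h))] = 3*h^2*exp(h) + 3*h^2 - 20*h*exp(2*h) + 15*h*exp(h) + 6*h - 70*exp(2*h) + 9*exp(h)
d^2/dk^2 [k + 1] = 0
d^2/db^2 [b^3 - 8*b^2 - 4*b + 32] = 6*b - 16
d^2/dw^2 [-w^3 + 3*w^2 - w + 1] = 6 - 6*w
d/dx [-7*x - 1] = -7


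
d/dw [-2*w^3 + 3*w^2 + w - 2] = -6*w^2 + 6*w + 1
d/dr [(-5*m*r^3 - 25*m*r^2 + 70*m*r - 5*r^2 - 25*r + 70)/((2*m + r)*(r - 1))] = 5*((2*m + r)*(r - 1)*(-3*m*r^2 - 10*m*r + 14*m - 2*r - 5) + (2*m + r)*(m*r^3 + 5*m*r^2 - 14*m*r + r^2 + 5*r - 14) + (r - 1)*(m*r^3 + 5*m*r^2 - 14*m*r + r^2 + 5*r - 14))/((2*m + r)^2*(r - 1)^2)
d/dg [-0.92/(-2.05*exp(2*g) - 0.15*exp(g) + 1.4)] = (-3.772*exp(g) - 0.138)*exp(g)/(2.05*exp(2*g) + 0.15*exp(g) - 1.4)^2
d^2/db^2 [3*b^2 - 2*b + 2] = 6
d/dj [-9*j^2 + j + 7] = 1 - 18*j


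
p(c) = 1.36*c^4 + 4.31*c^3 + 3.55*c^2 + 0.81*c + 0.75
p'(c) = 5.44*c^3 + 12.93*c^2 + 7.1*c + 0.81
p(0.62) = 3.84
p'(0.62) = 11.48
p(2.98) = 256.00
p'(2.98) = 280.75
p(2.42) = 131.23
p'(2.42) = 170.81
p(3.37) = 384.16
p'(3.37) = 379.79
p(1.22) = 17.86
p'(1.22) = 38.60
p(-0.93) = 0.62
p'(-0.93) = 1.01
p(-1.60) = -0.20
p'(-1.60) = 0.27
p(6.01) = 2843.81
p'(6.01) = 1691.44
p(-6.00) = 955.29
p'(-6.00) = -751.35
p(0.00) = 0.75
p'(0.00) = 0.81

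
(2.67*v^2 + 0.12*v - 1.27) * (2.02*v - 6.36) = 5.3934*v^3 - 16.7388*v^2 - 3.3286*v + 8.0772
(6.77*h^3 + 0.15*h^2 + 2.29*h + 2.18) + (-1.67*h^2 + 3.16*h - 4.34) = 6.77*h^3 - 1.52*h^2 + 5.45*h - 2.16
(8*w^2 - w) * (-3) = -24*w^2 + 3*w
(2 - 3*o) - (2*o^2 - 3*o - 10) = 12 - 2*o^2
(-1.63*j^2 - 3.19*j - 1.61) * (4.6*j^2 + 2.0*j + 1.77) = -7.498*j^4 - 17.934*j^3 - 16.6711*j^2 - 8.8663*j - 2.8497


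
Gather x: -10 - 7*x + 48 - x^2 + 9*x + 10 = -x^2 + 2*x + 48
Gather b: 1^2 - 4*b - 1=-4*b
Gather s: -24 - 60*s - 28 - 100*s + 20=-160*s - 32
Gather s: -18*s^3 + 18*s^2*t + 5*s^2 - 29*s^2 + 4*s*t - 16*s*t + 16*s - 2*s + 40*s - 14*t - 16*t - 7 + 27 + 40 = -18*s^3 + s^2*(18*t - 24) + s*(54 - 12*t) - 30*t + 60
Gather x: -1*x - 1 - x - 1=-2*x - 2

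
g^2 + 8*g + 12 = (g + 2)*(g + 6)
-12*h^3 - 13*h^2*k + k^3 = (-4*h + k)*(h + k)*(3*h + k)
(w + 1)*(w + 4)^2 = w^3 + 9*w^2 + 24*w + 16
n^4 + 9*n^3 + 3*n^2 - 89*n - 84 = (n - 3)*(n + 1)*(n + 4)*(n + 7)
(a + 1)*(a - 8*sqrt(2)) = a^2 - 8*sqrt(2)*a + a - 8*sqrt(2)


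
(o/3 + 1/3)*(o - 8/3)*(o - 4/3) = o^3/3 - o^2 - 4*o/27 + 32/27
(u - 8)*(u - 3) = u^2 - 11*u + 24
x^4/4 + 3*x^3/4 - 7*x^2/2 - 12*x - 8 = (x/4 + 1/2)*(x - 4)*(x + 1)*(x + 4)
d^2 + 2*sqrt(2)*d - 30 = (d - 3*sqrt(2))*(d + 5*sqrt(2))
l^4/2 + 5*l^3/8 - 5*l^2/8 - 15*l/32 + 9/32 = (l/2 + 1/2)*(l - 3/4)*(l - 1/2)*(l + 3/2)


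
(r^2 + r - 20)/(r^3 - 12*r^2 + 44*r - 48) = (r + 5)/(r^2 - 8*r + 12)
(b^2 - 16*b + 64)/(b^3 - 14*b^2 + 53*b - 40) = (b - 8)/(b^2 - 6*b + 5)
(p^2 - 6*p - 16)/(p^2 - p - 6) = (p - 8)/(p - 3)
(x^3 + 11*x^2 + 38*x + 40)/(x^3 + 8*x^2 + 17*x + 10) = (x + 4)/(x + 1)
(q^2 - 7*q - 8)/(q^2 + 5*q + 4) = (q - 8)/(q + 4)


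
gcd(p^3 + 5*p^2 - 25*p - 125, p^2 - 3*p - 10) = p - 5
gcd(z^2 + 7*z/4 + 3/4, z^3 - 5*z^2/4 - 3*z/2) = z + 3/4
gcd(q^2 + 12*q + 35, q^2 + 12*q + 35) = q^2 + 12*q + 35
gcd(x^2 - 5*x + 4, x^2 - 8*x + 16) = x - 4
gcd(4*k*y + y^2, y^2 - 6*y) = y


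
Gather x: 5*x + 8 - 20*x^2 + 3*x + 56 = -20*x^2 + 8*x + 64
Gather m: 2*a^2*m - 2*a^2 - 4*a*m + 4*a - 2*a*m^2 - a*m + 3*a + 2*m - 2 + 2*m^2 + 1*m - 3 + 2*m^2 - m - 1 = -2*a^2 + 7*a + m^2*(4 - 2*a) + m*(2*a^2 - 5*a + 2) - 6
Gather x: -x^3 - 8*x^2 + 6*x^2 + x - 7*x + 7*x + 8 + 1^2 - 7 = -x^3 - 2*x^2 + x + 2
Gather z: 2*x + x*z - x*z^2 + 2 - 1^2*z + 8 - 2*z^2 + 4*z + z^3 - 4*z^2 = 2*x + z^3 + z^2*(-x - 6) + z*(x + 3) + 10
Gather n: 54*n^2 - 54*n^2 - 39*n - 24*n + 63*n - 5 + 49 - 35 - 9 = 0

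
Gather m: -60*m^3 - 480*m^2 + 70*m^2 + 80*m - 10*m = -60*m^3 - 410*m^2 + 70*m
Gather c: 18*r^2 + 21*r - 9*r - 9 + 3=18*r^2 + 12*r - 6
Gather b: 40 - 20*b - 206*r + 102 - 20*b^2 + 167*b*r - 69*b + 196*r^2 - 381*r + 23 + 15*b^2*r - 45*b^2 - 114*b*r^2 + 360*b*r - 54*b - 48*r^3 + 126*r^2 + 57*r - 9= b^2*(15*r - 65) + b*(-114*r^2 + 527*r - 143) - 48*r^3 + 322*r^2 - 530*r + 156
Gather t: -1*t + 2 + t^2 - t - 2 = t^2 - 2*t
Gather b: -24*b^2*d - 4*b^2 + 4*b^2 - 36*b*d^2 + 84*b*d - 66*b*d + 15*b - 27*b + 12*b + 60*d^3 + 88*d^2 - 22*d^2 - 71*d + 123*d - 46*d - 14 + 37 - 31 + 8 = -24*b^2*d + b*(-36*d^2 + 18*d) + 60*d^3 + 66*d^2 + 6*d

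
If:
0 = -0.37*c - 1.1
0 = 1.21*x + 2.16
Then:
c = -2.97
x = -1.79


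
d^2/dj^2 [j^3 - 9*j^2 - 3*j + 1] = 6*j - 18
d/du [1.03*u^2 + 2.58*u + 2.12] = 2.06*u + 2.58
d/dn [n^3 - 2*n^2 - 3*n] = 3*n^2 - 4*n - 3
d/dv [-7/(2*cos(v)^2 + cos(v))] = -(7*sin(v)/cos(v)^2 + 28*tan(v))/(2*cos(v) + 1)^2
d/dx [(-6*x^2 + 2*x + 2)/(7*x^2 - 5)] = 2*(-7*x^2 + 16*x - 5)/(49*x^4 - 70*x^2 + 25)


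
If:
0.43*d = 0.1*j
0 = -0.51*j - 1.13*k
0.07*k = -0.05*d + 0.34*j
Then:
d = 0.00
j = 0.00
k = 0.00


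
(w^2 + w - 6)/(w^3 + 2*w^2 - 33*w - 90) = (w - 2)/(w^2 - w - 30)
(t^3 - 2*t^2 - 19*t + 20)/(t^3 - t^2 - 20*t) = (t - 1)/t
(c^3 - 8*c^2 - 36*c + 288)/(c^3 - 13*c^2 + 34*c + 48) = (c + 6)/(c + 1)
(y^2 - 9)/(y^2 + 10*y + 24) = (y^2 - 9)/(y^2 + 10*y + 24)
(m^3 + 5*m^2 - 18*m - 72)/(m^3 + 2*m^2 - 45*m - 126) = (m - 4)/(m - 7)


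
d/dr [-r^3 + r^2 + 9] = r*(2 - 3*r)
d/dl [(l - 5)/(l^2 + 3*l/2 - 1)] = 2*(-2*l^2 + 20*l + 13)/(4*l^4 + 12*l^3 + l^2 - 12*l + 4)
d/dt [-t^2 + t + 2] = 1 - 2*t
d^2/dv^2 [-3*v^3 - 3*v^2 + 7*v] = -18*v - 6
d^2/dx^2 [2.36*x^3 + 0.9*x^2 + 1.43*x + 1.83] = 14.16*x + 1.8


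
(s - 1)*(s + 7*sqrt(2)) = s^2 - s + 7*sqrt(2)*s - 7*sqrt(2)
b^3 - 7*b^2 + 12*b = b*(b - 4)*(b - 3)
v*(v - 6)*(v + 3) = v^3 - 3*v^2 - 18*v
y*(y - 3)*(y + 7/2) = y^3 + y^2/2 - 21*y/2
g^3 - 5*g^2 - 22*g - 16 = (g - 8)*(g + 1)*(g + 2)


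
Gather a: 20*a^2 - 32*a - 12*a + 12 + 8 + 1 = 20*a^2 - 44*a + 21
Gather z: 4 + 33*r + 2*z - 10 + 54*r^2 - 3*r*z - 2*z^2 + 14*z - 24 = 54*r^2 + 33*r - 2*z^2 + z*(16 - 3*r) - 30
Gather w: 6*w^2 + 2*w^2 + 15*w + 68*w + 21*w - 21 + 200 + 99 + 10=8*w^2 + 104*w + 288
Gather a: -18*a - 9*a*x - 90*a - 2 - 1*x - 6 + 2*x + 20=a*(-9*x - 108) + x + 12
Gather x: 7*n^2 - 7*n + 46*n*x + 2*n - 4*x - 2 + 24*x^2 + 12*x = 7*n^2 - 5*n + 24*x^2 + x*(46*n + 8) - 2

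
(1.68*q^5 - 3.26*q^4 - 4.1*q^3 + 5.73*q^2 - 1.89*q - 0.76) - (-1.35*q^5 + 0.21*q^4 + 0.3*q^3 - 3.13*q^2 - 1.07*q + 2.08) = 3.03*q^5 - 3.47*q^4 - 4.4*q^3 + 8.86*q^2 - 0.82*q - 2.84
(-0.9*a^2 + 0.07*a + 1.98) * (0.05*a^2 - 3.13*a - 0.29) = -0.045*a^4 + 2.8205*a^3 + 0.1409*a^2 - 6.2177*a - 0.5742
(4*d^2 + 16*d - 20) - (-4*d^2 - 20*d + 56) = 8*d^2 + 36*d - 76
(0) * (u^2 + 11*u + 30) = 0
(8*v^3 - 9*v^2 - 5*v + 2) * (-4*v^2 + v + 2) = -32*v^5 + 44*v^4 + 27*v^3 - 31*v^2 - 8*v + 4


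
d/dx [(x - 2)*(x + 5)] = 2*x + 3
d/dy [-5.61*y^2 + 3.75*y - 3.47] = 3.75 - 11.22*y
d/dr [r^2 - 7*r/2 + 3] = 2*r - 7/2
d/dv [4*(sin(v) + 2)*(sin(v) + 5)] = 4*(2*sin(v) + 7)*cos(v)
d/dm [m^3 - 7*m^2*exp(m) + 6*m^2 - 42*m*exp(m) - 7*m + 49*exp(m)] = -7*m^2*exp(m) + 3*m^2 - 56*m*exp(m) + 12*m + 7*exp(m) - 7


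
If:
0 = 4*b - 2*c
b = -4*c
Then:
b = 0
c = 0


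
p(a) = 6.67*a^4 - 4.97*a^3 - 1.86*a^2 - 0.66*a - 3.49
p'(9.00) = 18207.87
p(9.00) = 39978.65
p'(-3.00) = -844.05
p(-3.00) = 656.21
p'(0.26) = -2.17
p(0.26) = -3.84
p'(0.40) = -2.83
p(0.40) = -4.20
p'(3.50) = 947.58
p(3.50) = 759.24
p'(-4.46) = -2647.61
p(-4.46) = 3042.53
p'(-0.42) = -3.70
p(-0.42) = -2.97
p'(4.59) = 2248.16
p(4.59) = 2434.26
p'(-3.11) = -935.84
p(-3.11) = 754.05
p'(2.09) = 170.01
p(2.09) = 68.90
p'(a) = 26.68*a^3 - 14.91*a^2 - 3.72*a - 0.66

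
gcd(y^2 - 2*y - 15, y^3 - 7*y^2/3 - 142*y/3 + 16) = 1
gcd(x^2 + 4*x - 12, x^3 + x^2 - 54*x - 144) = x + 6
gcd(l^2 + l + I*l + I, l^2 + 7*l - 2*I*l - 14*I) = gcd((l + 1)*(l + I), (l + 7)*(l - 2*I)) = 1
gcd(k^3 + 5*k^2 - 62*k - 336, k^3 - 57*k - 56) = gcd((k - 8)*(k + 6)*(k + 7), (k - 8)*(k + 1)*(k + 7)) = k^2 - k - 56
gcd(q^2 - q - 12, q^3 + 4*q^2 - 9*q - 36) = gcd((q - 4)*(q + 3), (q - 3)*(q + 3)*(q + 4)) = q + 3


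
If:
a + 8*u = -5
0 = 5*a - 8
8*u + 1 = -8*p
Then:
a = 8/5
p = 7/10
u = -33/40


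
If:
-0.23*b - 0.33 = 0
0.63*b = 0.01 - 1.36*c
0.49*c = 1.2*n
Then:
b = -1.43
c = 0.67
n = 0.27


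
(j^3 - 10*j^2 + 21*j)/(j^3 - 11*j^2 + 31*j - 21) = j/(j - 1)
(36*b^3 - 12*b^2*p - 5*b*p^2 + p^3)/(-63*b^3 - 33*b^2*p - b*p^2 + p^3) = (12*b^2 - 8*b*p + p^2)/(-21*b^2 - 4*b*p + p^2)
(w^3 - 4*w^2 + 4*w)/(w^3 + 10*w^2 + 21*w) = (w^2 - 4*w + 4)/(w^2 + 10*w + 21)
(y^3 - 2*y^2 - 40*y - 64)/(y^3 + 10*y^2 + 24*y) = (y^2 - 6*y - 16)/(y*(y + 6))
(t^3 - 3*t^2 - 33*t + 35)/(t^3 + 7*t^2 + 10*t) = (t^2 - 8*t + 7)/(t*(t + 2))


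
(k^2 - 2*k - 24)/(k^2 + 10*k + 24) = (k - 6)/(k + 6)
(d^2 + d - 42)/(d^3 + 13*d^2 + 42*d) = (d - 6)/(d*(d + 6))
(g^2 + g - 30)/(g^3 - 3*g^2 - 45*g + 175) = (g + 6)/(g^2 + 2*g - 35)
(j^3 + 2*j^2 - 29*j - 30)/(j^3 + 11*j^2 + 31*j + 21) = (j^2 + j - 30)/(j^2 + 10*j + 21)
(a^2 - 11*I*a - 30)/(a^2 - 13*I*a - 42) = (a - 5*I)/(a - 7*I)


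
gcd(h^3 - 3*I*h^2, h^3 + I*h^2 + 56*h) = h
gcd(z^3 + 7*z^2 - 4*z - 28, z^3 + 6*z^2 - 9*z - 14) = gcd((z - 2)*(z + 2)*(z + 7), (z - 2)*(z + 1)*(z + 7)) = z^2 + 5*z - 14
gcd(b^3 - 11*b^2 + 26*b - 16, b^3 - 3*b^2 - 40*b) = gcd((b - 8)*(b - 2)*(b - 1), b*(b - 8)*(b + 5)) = b - 8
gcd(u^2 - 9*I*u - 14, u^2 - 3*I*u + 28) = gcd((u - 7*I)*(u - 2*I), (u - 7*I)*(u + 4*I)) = u - 7*I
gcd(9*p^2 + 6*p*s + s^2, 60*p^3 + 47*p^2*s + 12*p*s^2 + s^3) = 3*p + s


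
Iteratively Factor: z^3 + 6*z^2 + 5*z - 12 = (z + 4)*(z^2 + 2*z - 3) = (z + 3)*(z + 4)*(z - 1)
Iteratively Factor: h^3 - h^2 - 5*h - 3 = (h - 3)*(h^2 + 2*h + 1) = (h - 3)*(h + 1)*(h + 1)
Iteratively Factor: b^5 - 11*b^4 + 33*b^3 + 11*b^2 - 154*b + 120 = (b + 2)*(b^4 - 13*b^3 + 59*b^2 - 107*b + 60) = (b - 3)*(b + 2)*(b^3 - 10*b^2 + 29*b - 20) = (b - 5)*(b - 3)*(b + 2)*(b^2 - 5*b + 4) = (b - 5)*(b - 3)*(b - 1)*(b + 2)*(b - 4)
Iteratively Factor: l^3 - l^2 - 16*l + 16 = (l - 1)*(l^2 - 16) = (l - 1)*(l + 4)*(l - 4)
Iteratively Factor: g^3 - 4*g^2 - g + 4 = (g - 1)*(g^2 - 3*g - 4) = (g - 1)*(g + 1)*(g - 4)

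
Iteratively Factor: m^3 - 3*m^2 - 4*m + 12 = (m + 2)*(m^2 - 5*m + 6) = (m - 2)*(m + 2)*(m - 3)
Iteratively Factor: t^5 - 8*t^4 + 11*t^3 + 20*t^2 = (t - 5)*(t^4 - 3*t^3 - 4*t^2) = t*(t - 5)*(t^3 - 3*t^2 - 4*t) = t^2*(t - 5)*(t^2 - 3*t - 4) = t^2*(t - 5)*(t + 1)*(t - 4)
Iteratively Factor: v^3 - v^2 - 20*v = (v + 4)*(v^2 - 5*v) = (v - 5)*(v + 4)*(v)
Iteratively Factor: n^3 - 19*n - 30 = (n + 3)*(n^2 - 3*n - 10) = (n - 5)*(n + 3)*(n + 2)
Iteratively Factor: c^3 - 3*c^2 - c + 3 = (c + 1)*(c^2 - 4*c + 3) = (c - 3)*(c + 1)*(c - 1)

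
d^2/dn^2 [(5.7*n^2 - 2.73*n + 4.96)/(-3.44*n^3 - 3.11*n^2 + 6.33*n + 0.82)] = (-134.90304*n^6 + 193.834368*n^5 - 1273.80792*n^4 - 1126.846426*n^3 + 365.380824*n^2 + 543.689556*n - 458.787508)/(40.707584*n^9 + 110.407488*n^8 - 124.903992*n^7 - 405.355657*n^6 + 177.201741*n^5 + 457.183455*n^4 - 149.840373*n^3 - 92.296002*n^2 - 12.768876*n - 0.551368)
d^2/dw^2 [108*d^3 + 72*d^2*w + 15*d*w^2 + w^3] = 30*d + 6*w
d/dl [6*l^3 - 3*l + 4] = 18*l^2 - 3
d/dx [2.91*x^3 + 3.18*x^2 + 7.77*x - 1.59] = 8.73*x^2 + 6.36*x + 7.77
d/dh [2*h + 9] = 2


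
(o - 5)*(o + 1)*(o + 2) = o^3 - 2*o^2 - 13*o - 10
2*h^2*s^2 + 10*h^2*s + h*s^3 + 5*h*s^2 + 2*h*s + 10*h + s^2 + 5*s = (2*h + s)*(s + 5)*(h*s + 1)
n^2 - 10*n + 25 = (n - 5)^2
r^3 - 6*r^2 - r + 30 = (r - 5)*(r - 3)*(r + 2)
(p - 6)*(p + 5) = p^2 - p - 30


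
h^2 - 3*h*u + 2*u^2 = (h - 2*u)*(h - u)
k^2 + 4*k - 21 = (k - 3)*(k + 7)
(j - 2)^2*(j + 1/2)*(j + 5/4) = j^4 - 9*j^3/4 - 19*j^2/8 + 9*j/2 + 5/2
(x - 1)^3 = x^3 - 3*x^2 + 3*x - 1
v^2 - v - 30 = (v - 6)*(v + 5)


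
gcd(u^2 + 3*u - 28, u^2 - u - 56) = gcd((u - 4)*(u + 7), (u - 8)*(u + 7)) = u + 7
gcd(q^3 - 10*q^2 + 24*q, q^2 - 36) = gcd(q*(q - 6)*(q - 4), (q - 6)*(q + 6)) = q - 6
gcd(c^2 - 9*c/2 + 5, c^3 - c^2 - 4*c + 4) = c - 2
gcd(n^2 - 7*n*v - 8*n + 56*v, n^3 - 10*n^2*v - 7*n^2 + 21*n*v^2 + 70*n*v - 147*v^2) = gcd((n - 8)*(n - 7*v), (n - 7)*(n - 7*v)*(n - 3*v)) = -n + 7*v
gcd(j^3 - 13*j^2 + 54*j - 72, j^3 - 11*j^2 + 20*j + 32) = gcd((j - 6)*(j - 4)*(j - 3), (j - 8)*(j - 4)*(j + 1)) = j - 4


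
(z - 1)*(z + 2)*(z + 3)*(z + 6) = z^4 + 10*z^3 + 25*z^2 - 36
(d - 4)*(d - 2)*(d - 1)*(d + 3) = d^4 - 4*d^3 - 7*d^2 + 34*d - 24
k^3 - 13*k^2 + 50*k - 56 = (k - 7)*(k - 4)*(k - 2)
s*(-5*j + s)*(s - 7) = -5*j*s^2 + 35*j*s + s^3 - 7*s^2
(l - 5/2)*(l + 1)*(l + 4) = l^3 + 5*l^2/2 - 17*l/2 - 10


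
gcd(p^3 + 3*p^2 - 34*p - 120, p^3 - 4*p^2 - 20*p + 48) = p^2 - 2*p - 24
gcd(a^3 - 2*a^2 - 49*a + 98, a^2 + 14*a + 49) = a + 7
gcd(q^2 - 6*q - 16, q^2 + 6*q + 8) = q + 2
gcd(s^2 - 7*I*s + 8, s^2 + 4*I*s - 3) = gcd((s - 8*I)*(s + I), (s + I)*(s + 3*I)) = s + I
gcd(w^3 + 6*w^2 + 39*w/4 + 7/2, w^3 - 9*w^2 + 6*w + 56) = w + 2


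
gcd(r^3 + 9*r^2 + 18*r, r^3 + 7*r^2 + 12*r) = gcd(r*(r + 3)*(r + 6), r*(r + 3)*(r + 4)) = r^2 + 3*r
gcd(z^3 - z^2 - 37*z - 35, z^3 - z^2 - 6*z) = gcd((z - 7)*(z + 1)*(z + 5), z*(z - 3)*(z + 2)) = 1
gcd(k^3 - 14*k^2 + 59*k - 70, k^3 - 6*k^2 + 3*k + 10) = k^2 - 7*k + 10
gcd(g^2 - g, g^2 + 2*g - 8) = 1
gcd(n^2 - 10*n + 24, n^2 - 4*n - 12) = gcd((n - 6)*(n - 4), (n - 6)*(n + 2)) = n - 6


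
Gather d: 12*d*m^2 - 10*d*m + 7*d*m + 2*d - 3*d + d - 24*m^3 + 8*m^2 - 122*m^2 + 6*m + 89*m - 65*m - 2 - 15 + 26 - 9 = d*(12*m^2 - 3*m) - 24*m^3 - 114*m^2 + 30*m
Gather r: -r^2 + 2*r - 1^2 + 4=-r^2 + 2*r + 3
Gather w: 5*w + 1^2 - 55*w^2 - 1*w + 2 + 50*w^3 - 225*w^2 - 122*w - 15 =50*w^3 - 280*w^2 - 118*w - 12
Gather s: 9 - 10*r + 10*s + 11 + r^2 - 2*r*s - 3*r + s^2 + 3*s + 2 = r^2 - 13*r + s^2 + s*(13 - 2*r) + 22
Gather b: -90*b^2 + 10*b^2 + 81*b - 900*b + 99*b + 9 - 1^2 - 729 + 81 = -80*b^2 - 720*b - 640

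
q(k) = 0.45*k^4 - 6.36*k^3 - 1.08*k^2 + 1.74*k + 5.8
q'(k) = 1.8*k^3 - 19.08*k^2 - 2.16*k + 1.74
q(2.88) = -119.11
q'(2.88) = -119.74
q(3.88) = -273.22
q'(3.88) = -188.74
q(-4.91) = 985.60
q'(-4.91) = -660.70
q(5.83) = -761.17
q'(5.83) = -302.68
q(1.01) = 0.37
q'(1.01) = -18.05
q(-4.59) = 789.83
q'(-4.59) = -564.39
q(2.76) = -105.23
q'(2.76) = -111.72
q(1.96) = -36.19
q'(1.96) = -62.24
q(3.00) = -133.97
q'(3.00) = -127.86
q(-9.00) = 7491.55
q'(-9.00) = -2836.50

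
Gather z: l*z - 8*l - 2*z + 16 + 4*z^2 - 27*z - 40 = -8*l + 4*z^2 + z*(l - 29) - 24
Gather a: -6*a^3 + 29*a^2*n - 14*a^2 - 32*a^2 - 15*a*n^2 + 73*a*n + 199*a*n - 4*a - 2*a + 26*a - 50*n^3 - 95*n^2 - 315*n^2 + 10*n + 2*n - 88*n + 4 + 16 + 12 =-6*a^3 + a^2*(29*n - 46) + a*(-15*n^2 + 272*n + 20) - 50*n^3 - 410*n^2 - 76*n + 32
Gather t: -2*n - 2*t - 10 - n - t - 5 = -3*n - 3*t - 15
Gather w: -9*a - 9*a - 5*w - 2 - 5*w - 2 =-18*a - 10*w - 4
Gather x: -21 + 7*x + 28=7*x + 7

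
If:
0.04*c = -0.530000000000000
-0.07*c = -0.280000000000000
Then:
No Solution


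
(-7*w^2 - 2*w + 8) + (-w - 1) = -7*w^2 - 3*w + 7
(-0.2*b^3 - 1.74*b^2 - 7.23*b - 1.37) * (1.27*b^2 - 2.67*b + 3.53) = -0.254*b^5 - 1.6758*b^4 - 5.2423*b^3 + 11.422*b^2 - 21.864*b - 4.8361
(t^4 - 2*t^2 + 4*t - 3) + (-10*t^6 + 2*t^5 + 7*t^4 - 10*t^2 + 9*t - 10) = -10*t^6 + 2*t^5 + 8*t^4 - 12*t^2 + 13*t - 13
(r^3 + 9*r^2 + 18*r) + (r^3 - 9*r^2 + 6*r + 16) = 2*r^3 + 24*r + 16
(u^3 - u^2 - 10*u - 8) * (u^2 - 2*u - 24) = u^5 - 3*u^4 - 32*u^3 + 36*u^2 + 256*u + 192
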